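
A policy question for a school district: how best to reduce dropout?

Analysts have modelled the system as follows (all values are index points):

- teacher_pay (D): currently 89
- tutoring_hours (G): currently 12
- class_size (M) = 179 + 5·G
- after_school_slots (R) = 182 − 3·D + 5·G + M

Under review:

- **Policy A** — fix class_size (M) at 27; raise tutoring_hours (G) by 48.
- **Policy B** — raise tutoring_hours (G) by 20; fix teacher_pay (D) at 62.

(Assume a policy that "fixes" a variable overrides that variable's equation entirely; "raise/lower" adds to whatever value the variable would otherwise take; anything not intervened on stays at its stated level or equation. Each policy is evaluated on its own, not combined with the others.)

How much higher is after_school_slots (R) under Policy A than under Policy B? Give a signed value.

-253

Policy A (M := 27, G + 48):
  D = 89
  G = 12 + 48 = 60
  M = 27
  R = 182 − 3·89 + 5·60 + 27 = 242
Policy B (G + 20, D := 62):
  D = 62
  G = 12 + 20 = 32
  M = 179 + 5·32 = 339
  R = 182 − 3·62 + 5·32 + 339 = 495
R: 242 − 495 = -253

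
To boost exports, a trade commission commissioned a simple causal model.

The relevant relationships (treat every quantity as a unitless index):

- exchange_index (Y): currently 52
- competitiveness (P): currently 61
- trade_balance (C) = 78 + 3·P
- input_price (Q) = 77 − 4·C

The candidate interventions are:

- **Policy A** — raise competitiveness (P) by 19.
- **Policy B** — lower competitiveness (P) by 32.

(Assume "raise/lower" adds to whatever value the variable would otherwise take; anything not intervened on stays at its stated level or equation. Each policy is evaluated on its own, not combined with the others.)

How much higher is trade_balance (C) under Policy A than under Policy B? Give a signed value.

Policy A (P + 19):
  P = 61 + 19 = 80
  C = 78 + 3·80 = 318
Policy B (P − 32):
  P = 61 − 32 = 29
  C = 78 + 3·29 = 165
C: 318 − 165 = 153

153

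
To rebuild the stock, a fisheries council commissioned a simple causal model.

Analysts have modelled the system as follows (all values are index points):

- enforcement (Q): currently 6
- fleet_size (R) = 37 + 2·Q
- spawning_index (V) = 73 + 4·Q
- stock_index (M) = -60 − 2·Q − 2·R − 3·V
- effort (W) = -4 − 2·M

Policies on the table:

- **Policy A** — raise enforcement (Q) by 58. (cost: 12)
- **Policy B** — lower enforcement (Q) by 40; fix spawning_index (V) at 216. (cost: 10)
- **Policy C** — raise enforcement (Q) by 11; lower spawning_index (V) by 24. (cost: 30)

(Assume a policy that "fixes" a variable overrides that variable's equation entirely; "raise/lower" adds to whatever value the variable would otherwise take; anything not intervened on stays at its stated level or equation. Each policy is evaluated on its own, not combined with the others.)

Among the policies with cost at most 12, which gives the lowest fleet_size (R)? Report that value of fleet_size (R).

Policy A (Q + 58):
  Q = 6 + 58 = 64
  R = 37 + 2·64 = 165
Policy B (Q − 40, V := 216):
  Q = 6 − 40 = -34
  R = 37 + 2·(-34) = -31
Comparing — Policy A: R=165, Policy B: R=-31. Lowest is -31 (Policy B).

-31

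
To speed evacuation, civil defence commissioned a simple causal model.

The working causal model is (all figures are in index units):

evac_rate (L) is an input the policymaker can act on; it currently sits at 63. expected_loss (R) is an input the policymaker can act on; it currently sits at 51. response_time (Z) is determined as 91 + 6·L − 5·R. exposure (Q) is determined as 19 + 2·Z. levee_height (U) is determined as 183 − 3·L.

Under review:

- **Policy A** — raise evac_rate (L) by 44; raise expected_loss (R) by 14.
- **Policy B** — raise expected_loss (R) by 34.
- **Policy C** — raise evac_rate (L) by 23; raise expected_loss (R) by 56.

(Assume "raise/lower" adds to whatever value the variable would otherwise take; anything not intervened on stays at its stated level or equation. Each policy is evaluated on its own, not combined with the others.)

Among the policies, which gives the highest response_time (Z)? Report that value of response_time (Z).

408

Policy A (L + 44, R + 14):
  L = 63 + 44 = 107
  R = 51 + 14 = 65
  Z = 91 + 6·107 − 5·65 = 408
Policy B (R + 34):
  L = 63
  R = 51 + 34 = 85
  Z = 91 + 6·63 − 5·85 = 44
Policy C (L + 23, R + 56):
  L = 63 + 23 = 86
  R = 51 + 56 = 107
  Z = 91 + 6·86 − 5·107 = 72
Comparing — Policy A: Z=408, Policy B: Z=44, Policy C: Z=72. Highest is 408 (Policy A).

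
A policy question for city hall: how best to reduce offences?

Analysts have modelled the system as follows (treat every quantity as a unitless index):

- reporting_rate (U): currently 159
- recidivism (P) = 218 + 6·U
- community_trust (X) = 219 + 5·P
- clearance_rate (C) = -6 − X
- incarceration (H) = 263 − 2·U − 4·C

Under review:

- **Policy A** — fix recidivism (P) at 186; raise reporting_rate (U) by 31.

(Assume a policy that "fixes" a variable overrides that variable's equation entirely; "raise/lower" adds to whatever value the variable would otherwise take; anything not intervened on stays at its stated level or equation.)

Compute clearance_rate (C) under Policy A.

Policy A (P := 186, U + 31):
  U = 159 + 31 = 190
  P = 186
  X = 219 + 5·186 = 1149
  C = -6 − 1149 = -1155

-1155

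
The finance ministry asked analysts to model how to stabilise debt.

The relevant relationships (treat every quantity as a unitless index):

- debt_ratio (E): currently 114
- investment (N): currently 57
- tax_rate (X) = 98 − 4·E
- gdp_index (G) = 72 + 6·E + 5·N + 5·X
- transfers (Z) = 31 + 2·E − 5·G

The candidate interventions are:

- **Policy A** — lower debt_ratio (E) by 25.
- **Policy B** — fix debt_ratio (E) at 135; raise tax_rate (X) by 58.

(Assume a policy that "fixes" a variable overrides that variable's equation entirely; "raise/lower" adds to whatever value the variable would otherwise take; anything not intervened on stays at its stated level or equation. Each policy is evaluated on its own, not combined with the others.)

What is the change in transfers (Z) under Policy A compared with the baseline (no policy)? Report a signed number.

-1800

Baseline:
  E = 114
  N = 57
  X = 98 − 4·114 = -358
  G = 72 + 6·114 + 5·57 + 5·(-358) = -749
  Z = 31 + 2·114 − 5·(-749) = 4004
Policy A (E − 25):
  E = 114 − 25 = 89
  N = 57
  X = 98 − 4·89 = -258
  G = 72 + 6·89 + 5·57 + 5·(-258) = -399
  Z = 31 + 2·89 − 5·(-399) = 2204
Change in Z: 2204 − 4004 = -1800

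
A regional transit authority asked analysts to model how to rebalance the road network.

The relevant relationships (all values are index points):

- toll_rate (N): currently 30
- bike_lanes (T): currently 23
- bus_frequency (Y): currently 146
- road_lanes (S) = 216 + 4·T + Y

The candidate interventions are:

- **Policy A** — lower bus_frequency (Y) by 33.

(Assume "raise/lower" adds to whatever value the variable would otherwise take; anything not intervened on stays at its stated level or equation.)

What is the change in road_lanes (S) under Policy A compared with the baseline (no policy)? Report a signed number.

Baseline:
  T = 23
  Y = 146
  S = 216 + 4·23 + 146 = 454
Policy A (Y − 33):
  T = 23
  Y = 146 − 33 = 113
  S = 216 + 4·23 + 113 = 421
Change in S: 421 − 454 = -33

-33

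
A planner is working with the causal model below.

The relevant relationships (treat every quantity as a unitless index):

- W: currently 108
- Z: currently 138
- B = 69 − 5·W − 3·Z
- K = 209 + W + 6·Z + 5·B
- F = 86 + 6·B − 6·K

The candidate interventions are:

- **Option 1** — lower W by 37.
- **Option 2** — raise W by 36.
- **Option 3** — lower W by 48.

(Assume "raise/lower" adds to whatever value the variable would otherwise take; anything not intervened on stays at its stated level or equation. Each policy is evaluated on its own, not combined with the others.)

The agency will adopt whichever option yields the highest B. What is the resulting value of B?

-645

Option 1 (W − 37):
  W = 108 − 37 = 71
  Z = 138
  B = 69 − 5·71 − 3·138 = -700
Option 2 (W + 36):
  W = 108 + 36 = 144
  Z = 138
  B = 69 − 5·144 − 3·138 = -1065
Option 3 (W − 48):
  W = 108 − 48 = 60
  Z = 138
  B = 69 − 5·60 − 3·138 = -645
Comparing — Option 1: B=-700, Option 2: B=-1065, Option 3: B=-645. Highest is -645 (Option 3).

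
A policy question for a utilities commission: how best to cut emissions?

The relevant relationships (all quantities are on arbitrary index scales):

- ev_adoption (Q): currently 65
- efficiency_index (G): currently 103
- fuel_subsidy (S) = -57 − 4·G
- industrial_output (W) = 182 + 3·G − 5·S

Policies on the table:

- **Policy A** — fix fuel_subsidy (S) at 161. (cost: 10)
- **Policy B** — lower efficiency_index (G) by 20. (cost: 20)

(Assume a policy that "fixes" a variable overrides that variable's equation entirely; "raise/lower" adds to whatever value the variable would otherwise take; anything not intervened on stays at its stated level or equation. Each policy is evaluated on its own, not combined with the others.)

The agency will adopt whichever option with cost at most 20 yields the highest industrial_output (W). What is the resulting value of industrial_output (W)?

2376

Policy A (S := 161):
  G = 103
  S = 161
  W = 182 + 3·103 − 5·161 = -314
Policy B (G − 20):
  G = 103 − 20 = 83
  S = -57 − 4·83 = -389
  W = 182 + 3·83 − 5·(-389) = 2376
Comparing — Policy A: W=-314, Policy B: W=2376. Highest is 2376 (Policy B).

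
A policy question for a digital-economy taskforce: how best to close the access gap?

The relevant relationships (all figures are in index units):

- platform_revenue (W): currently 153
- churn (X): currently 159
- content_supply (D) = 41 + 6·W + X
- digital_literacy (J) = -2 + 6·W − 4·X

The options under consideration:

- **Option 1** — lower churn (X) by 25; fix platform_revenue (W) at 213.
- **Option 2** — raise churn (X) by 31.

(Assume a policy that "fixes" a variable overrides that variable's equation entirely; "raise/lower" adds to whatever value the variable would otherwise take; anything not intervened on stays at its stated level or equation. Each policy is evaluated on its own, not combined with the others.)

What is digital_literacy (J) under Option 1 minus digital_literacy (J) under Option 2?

584

Option 1 (X − 25, W := 213):
  W = 213
  X = 159 − 25 = 134
  J = -2 + 6·213 − 4·134 = 740
Option 2 (X + 31):
  W = 153
  X = 159 + 31 = 190
  J = -2 + 6·153 − 4·190 = 156
J: 740 − 156 = 584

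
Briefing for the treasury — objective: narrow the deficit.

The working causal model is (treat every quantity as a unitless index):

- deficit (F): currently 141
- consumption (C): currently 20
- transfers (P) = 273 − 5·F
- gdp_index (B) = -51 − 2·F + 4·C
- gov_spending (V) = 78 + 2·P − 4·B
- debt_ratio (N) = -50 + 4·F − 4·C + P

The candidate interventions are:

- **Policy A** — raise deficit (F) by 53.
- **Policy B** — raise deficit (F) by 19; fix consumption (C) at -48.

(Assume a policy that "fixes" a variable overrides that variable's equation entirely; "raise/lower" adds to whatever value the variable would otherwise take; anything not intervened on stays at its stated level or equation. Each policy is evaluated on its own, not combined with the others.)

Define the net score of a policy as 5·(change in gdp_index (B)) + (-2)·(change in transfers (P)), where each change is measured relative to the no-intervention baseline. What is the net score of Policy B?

-1360

Baseline:
  F = 141
  C = 20
  P = 273 − 5·141 = -432
  B = -51 − 2·141 + 4·20 = -253
Policy B (F + 19, C := -48):
  F = 141 + 19 = 160
  C = -48
  P = 273 − 5·160 = -527
  B = -51 − 2·160 + 4·(-48) = -563
ΔB = -563 − (-253) = -310; ΔP = -527 − (-432) = -95
Score = 5·(-310) + (-2)·(-95) = -1360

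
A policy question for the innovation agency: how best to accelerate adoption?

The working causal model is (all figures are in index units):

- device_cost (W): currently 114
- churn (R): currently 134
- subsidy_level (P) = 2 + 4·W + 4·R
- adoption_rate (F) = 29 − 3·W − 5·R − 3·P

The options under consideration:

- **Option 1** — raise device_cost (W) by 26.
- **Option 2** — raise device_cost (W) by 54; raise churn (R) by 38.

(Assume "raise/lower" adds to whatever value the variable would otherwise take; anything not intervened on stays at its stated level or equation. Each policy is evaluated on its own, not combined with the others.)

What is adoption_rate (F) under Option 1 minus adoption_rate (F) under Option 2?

1066

Option 1 (W + 26):
  W = 114 + 26 = 140
  R = 134
  P = 2 + 4·140 + 4·134 = 1098
  F = 29 − 3·140 − 5·134 − 3·1098 = -4355
Option 2 (W + 54, R + 38):
  W = 114 + 54 = 168
  R = 134 + 38 = 172
  P = 2 + 4·168 + 4·172 = 1362
  F = 29 − 3·168 − 5·172 − 3·1362 = -5421
F: -4355 − (-5421) = 1066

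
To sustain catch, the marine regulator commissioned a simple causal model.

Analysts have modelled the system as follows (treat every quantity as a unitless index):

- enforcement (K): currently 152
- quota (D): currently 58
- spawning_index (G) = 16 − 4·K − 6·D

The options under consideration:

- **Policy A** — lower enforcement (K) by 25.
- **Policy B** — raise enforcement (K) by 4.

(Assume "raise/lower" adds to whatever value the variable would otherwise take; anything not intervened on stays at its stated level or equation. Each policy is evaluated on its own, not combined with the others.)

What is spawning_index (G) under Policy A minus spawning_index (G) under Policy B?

116

Policy A (K − 25):
  K = 152 − 25 = 127
  D = 58
  G = 16 − 4·127 − 6·58 = -840
Policy B (K + 4):
  K = 152 + 4 = 156
  D = 58
  G = 16 − 4·156 − 6·58 = -956
G: -840 − (-956) = 116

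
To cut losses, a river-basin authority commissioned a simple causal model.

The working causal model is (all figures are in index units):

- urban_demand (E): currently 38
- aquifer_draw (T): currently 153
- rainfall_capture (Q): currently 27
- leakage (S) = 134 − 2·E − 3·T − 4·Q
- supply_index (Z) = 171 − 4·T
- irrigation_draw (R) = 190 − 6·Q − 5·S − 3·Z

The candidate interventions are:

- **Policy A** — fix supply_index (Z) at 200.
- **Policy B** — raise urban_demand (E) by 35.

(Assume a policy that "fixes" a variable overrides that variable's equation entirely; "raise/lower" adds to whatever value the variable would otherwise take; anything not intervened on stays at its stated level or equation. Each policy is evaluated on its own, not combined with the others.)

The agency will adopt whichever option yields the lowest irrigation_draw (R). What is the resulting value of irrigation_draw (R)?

1973

Policy A (Z := 200):
  E = 38
  T = 153
  Q = 27
  S = 134 − 2·38 − 3·153 − 4·27 = -509
  Z = 200
  R = 190 − 6·27 − 5·(-509) − 3·200 = 1973
Policy B (E + 35):
  E = 38 + 35 = 73
  T = 153
  Q = 27
  S = 134 − 2·73 − 3·153 − 4·27 = -579
  Z = 171 − 4·153 = -441
  R = 190 − 6·27 − 5·(-579) − 3·(-441) = 4246
Comparing — Policy A: R=1973, Policy B: R=4246. Lowest is 1973 (Policy A).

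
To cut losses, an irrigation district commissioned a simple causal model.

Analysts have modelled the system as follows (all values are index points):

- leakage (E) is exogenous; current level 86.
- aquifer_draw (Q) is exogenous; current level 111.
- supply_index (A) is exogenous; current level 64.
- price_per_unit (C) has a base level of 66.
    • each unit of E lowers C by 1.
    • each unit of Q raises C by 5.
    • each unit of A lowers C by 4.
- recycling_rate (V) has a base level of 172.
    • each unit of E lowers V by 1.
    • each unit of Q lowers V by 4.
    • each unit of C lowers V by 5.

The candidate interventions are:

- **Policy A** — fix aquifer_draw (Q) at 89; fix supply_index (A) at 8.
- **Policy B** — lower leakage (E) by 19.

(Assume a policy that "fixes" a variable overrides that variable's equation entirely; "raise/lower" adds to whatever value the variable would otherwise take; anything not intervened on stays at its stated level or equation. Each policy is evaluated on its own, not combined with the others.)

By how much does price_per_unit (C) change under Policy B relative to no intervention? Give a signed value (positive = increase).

19

Baseline:
  E = 86
  Q = 111
  A = 64
  C = 66 − 86 + 5·111 − 4·64 = 279
Policy B (E − 19):
  E = 86 − 19 = 67
  Q = 111
  A = 64
  C = 66 − 67 + 5·111 − 4·64 = 298
Change in C: 298 − 279 = 19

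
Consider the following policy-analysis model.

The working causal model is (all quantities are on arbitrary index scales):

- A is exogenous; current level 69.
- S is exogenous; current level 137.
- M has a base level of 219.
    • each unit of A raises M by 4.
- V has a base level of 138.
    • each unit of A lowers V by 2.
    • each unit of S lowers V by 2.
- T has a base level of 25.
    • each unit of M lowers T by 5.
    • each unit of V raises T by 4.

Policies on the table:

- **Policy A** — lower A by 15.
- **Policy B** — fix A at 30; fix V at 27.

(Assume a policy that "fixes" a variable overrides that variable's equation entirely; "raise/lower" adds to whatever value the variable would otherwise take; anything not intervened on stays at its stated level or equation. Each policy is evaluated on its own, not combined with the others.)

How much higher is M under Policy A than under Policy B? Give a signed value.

96

Policy A (A − 15):
  A = 69 − 15 = 54
  M = 219 + 4·54 = 435
Policy B (A := 30, V := 27):
  A = 30
  M = 219 + 4·30 = 339
M: 435 − 339 = 96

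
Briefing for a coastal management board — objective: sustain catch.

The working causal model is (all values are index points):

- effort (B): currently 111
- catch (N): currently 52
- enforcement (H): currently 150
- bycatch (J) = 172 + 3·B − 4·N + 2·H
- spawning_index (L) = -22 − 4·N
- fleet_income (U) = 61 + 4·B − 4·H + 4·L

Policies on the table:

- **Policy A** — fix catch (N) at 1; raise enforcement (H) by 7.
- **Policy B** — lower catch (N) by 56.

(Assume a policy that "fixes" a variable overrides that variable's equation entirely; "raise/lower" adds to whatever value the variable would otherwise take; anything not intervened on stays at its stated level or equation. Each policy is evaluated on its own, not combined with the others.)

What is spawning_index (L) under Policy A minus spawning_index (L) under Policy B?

-20

Policy A (N := 1, H + 7):
  N = 1
  L = -22 − 4·1 = -26
Policy B (N − 56):
  N = 52 − 56 = -4
  L = -22 − 4·(-4) = -6
L: -26 − (-6) = -20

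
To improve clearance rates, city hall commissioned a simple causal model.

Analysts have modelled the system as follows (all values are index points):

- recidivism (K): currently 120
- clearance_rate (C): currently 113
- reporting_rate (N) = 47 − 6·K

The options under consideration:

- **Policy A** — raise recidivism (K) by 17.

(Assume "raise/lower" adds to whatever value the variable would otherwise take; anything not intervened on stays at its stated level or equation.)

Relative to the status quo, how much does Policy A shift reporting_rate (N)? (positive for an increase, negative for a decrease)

-102

Baseline:
  K = 120
  N = 47 − 6·120 = -673
Policy A (K + 17):
  K = 120 + 17 = 137
  N = 47 − 6·137 = -775
Change in N: -775 − (-673) = -102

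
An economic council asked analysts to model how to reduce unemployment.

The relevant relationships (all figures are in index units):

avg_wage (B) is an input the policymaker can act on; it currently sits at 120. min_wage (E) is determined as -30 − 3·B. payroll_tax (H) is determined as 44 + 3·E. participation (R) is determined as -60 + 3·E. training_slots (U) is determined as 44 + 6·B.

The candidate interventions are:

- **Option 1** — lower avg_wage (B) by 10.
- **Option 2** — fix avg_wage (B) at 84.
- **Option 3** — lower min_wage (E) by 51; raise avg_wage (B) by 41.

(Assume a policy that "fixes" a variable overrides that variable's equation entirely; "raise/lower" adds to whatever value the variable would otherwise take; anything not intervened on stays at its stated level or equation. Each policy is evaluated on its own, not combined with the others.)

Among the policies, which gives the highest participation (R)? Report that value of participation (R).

-906

Option 1 (B − 10):
  B = 120 − 10 = 110
  E = -30 − 3·110 = -360
  R = -60 + 3·(-360) = -1140
Option 2 (B := 84):
  B = 84
  E = -30 − 3·84 = -282
  R = -60 + 3·(-282) = -906
Option 3 (E − 51, B + 41):
  B = 120 + 41 = 161
  E = -30 − 3·161 (−51 from intervention) = -564
  R = -60 + 3·(-564) = -1752
Comparing — Option 1: R=-1140, Option 2: R=-906, Option 3: R=-1752. Highest is -906 (Option 2).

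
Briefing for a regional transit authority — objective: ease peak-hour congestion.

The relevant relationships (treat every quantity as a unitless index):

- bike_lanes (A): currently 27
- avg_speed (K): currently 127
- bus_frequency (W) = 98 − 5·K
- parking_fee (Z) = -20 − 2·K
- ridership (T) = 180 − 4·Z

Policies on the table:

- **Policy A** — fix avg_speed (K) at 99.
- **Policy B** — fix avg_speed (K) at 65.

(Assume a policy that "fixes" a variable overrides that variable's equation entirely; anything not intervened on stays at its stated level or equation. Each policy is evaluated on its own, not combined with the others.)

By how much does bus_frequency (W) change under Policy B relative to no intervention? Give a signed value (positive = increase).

Baseline:
  K = 127
  W = 98 − 5·127 = -537
Policy B (K := 65):
  K = 65
  W = 98 − 5·65 = -227
Change in W: -227 − (-537) = 310

310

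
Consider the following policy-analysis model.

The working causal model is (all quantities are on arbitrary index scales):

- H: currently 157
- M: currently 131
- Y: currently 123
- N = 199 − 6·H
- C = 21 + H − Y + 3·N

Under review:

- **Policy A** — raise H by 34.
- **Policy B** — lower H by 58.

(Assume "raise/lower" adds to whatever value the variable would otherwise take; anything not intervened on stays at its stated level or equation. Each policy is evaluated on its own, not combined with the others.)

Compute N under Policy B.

-395

Policy B (H − 58):
  H = 157 − 58 = 99
  N = 199 − 6·99 = -395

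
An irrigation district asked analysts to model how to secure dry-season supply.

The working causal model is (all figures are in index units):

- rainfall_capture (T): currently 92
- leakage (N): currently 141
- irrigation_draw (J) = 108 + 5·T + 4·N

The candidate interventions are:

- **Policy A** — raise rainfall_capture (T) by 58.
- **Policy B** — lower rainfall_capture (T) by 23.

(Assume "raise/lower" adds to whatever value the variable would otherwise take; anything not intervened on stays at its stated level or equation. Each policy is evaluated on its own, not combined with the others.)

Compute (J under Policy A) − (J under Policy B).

Policy A (T + 58):
  T = 92 + 58 = 150
  N = 141
  J = 108 + 5·150 + 4·141 = 1422
Policy B (T − 23):
  T = 92 − 23 = 69
  N = 141
  J = 108 + 5·69 + 4·141 = 1017
J: 1422 − 1017 = 405

405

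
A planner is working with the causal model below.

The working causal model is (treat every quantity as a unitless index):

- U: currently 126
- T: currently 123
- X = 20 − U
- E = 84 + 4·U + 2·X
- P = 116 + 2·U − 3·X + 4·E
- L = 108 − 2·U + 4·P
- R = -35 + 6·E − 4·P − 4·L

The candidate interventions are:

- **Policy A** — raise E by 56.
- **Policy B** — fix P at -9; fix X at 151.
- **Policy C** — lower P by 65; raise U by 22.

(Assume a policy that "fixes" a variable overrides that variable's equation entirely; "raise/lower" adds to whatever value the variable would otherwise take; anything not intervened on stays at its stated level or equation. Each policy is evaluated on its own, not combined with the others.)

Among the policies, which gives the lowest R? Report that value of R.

-45147

Policy A (E + 56):
  U = 126
  X = 20 − 126 = -106
  E = 84 + 4·126 + 2·(-106) (+56 from intervention) = 432
  P = 116 + 2·126 − 3·(-106) + 4·432 = 2414
  L = 108 − 2·126 + 4·2414 = 9512
  R = -35 + 6·432 − 4·2414 − 4·9512 = -45147
Policy B (P := -9, X := 151):
  U = 126
  X = 151
  E = 84 + 4·126 + 2·151 = 890
  P = -9
  L = 108 − 2·126 + 4·(-9) = -180
  R = -35 + 6·890 − 4·(-9) − 4·(-180) = 6061
Policy C (P − 65, U + 22):
  U = 126 + 22 = 148
  X = 20 − 148 = -128
  E = 84 + 4·148 + 2·(-128) = 420
  P = 116 + 2·148 − 3·(-128) + 4·420 (−65 from intervention) = 2411
  L = 108 − 2·148 + 4·2411 = 9456
  R = -35 + 6·420 − 4·2411 − 4·9456 = -44983
Comparing — Policy A: R=-45147, Policy B: R=6061, Policy C: R=-44983. Lowest is -45147 (Policy A).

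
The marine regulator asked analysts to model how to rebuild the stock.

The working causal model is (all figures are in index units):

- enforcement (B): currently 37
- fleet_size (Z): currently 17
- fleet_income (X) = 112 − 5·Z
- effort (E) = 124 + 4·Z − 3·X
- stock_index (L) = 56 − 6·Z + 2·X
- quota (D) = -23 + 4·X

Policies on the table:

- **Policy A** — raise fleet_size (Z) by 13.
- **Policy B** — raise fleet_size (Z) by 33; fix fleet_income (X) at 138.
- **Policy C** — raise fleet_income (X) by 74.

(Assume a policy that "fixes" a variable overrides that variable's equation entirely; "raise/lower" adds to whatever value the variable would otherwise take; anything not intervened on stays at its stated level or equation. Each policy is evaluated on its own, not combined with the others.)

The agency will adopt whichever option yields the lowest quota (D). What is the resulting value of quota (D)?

Policy A (Z + 13):
  Z = 17 + 13 = 30
  X = 112 − 5·30 = -38
  D = -23 + 4·(-38) = -175
Policy B (Z + 33, X := 138):
  Z = 17 + 33 = 50
  X = 138
  D = -23 + 4·138 = 529
Policy C (X + 74):
  Z = 17
  X = 112 − 5·17 (+74 from intervention) = 101
  D = -23 + 4·101 = 381
Comparing — Policy A: D=-175, Policy B: D=529, Policy C: D=381. Lowest is -175 (Policy A).

-175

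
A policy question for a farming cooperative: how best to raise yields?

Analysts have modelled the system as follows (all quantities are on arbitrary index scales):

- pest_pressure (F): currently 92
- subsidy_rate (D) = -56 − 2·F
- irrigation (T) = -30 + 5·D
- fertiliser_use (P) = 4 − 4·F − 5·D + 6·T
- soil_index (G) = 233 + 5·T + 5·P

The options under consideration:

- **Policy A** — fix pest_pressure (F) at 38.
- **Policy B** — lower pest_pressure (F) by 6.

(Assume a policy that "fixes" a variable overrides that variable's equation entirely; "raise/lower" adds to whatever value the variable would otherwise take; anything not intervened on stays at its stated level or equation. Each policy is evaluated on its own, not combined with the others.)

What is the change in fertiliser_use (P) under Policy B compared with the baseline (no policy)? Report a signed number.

Baseline:
  F = 92
  D = -56 − 2·92 = -240
  T = -30 + 5·(-240) = -1230
  P = 4 − 4·92 − 5·(-240) + 6·(-1230) = -6544
Policy B (F − 6):
  F = 92 − 6 = 86
  D = -56 − 2·86 = -228
  T = -30 + 5·(-228) = -1170
  P = 4 − 4·86 − 5·(-228) + 6·(-1170) = -6220
Change in P: -6220 − (-6544) = 324

324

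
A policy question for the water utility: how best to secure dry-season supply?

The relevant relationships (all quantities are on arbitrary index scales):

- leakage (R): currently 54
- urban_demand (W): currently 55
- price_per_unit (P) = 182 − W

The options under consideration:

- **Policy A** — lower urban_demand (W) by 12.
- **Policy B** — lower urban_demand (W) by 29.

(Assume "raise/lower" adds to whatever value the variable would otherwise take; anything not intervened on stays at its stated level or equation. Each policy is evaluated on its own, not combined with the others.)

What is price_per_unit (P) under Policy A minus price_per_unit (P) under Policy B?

-17

Policy A (W − 12):
  W = 55 − 12 = 43
  P = 182 − 43 = 139
Policy B (W − 29):
  W = 55 − 29 = 26
  P = 182 − 26 = 156
P: 139 − 156 = -17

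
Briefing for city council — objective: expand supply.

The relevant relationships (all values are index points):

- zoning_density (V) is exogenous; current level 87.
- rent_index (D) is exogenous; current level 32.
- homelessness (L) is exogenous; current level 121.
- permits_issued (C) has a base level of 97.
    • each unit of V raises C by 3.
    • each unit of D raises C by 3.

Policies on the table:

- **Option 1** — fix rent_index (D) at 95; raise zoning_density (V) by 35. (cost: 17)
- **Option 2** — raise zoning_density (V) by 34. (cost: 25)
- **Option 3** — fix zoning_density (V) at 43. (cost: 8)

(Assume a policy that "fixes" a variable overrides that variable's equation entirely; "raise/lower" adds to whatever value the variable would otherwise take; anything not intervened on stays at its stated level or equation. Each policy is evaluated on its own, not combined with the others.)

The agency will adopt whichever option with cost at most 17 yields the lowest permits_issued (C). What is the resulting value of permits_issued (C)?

322

Option 1 (D := 95, V + 35):
  V = 87 + 35 = 122
  D = 95
  C = 97 + 3·122 + 3·95 = 748
Option 3 (V := 43):
  V = 43
  D = 32
  C = 97 + 3·43 + 3·32 = 322
Comparing — Option 1: C=748, Option 3: C=322. Lowest is 322 (Option 3).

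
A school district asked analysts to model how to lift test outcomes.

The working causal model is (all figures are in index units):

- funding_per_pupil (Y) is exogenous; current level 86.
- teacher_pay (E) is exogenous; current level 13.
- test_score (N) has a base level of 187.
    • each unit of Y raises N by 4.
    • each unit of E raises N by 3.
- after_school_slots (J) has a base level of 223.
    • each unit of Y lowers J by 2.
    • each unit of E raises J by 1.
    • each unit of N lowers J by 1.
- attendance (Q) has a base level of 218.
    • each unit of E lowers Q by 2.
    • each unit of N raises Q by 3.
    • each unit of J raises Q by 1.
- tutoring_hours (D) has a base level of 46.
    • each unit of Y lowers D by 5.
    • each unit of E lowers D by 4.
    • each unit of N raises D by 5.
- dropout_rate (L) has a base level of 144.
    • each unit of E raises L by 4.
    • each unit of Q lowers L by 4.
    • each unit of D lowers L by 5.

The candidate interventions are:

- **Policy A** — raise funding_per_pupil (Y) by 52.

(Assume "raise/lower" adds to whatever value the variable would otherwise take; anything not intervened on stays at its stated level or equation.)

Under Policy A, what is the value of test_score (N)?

778

Policy A (Y + 52):
  Y = 86 + 52 = 138
  E = 13
  N = 187 + 4·138 + 3·13 = 778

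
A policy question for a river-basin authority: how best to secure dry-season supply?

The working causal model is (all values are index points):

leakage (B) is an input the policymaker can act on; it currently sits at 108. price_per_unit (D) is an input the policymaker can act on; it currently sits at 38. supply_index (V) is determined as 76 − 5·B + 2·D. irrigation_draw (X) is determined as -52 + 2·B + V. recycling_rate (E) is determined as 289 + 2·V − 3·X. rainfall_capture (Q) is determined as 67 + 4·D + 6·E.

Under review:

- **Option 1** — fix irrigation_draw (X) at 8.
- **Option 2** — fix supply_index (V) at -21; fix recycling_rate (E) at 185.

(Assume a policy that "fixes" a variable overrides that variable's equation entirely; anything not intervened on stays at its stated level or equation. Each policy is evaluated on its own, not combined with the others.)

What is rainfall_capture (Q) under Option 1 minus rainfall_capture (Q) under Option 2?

-4176

Option 1 (X := 8):
  B = 108
  D = 38
  V = 76 − 5·108 + 2·38 = -388
  X = 8
  E = 289 + 2·(-388) − 3·8 = -511
  Q = 67 + 4·38 + 6·(-511) = -2847
Option 2 (V := -21, E := 185):
  B = 108
  D = 38
  V = -21
  X = -52 + 2·108 + (-21) = 143
  E = 185
  Q = 67 + 4·38 + 6·185 = 1329
Q: -2847 − 1329 = -4176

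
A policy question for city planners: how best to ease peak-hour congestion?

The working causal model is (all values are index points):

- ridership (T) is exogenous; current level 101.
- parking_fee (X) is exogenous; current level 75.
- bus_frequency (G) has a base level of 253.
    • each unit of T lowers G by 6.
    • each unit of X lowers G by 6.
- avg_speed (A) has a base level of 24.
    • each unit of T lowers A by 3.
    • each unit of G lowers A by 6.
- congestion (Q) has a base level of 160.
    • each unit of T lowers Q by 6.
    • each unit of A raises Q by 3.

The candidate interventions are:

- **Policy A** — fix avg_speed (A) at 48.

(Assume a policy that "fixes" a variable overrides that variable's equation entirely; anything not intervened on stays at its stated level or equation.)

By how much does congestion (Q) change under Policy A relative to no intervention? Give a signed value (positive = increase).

-13473

Baseline:
  T = 101
  X = 75
  G = 253 − 6·101 − 6·75 = -803
  A = 24 − 3·101 − 6·(-803) = 4539
  Q = 160 − 6·101 + 3·4539 = 13171
Policy A (A := 48):
  T = 101
  X = 75
  G = 253 − 6·101 − 6·75 = -803
  A = 48
  Q = 160 − 6·101 + 3·48 = -302
Change in Q: -302 − 13171 = -13473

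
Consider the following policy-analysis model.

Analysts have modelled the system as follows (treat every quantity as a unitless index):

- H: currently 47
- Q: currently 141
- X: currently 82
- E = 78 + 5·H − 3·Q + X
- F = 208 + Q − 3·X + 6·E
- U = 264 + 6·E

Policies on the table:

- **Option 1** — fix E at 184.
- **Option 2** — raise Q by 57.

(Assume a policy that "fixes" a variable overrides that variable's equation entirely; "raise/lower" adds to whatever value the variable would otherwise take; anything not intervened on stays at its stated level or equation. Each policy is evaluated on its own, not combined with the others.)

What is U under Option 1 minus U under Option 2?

2298

Option 1 (E := 184):
  H = 47
  Q = 141
  X = 82
  E = 184
  U = 264 + 6·184 = 1368
Option 2 (Q + 57):
  H = 47
  Q = 141 + 57 = 198
  X = 82
  E = 78 + 5·47 − 3·198 + 82 = -199
  U = 264 + 6·(-199) = -930
U: 1368 − (-930) = 2298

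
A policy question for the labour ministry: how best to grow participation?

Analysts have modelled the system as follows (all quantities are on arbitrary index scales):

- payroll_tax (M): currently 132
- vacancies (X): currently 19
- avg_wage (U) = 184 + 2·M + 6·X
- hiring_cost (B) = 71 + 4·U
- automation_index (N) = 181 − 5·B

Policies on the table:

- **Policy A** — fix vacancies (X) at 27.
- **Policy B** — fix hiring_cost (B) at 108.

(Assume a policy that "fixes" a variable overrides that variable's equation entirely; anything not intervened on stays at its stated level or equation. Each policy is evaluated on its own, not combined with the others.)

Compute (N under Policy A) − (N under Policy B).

Policy A (X := 27):
  M = 132
  X = 27
  U = 184 + 2·132 + 6·27 = 610
  B = 71 + 4·610 = 2511
  N = 181 − 5·2511 = -12374
Policy B (B := 108):
  M = 132
  X = 19
  U = 184 + 2·132 + 6·19 = 562
  B = 108
  N = 181 − 5·108 = -359
N: -12374 − (-359) = -12015

-12015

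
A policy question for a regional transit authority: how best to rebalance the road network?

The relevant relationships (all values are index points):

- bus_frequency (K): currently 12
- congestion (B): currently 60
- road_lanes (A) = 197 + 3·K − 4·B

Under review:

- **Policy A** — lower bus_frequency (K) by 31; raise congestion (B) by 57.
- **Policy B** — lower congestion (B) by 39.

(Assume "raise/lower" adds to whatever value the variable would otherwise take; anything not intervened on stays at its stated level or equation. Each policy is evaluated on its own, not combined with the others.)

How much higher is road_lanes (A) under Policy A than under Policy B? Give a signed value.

-477

Policy A (K − 31, B + 57):
  K = 12 − 31 = -19
  B = 60 + 57 = 117
  A = 197 + 3·(-19) − 4·117 = -328
Policy B (B − 39):
  K = 12
  B = 60 − 39 = 21
  A = 197 + 3·12 − 4·21 = 149
A: -328 − 149 = -477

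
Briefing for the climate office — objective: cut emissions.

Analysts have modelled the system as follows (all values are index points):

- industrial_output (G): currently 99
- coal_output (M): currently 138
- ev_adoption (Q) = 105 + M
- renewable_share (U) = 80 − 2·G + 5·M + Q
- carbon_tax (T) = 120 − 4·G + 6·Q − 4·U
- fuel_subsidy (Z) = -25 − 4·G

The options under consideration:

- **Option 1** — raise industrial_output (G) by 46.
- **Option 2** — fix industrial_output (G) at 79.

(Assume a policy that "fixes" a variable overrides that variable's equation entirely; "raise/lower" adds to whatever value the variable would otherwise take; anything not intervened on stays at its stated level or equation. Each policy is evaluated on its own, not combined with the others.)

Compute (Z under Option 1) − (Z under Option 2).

Option 1 (G + 46):
  G = 99 + 46 = 145
  Z = -25 − 4·145 = -605
Option 2 (G := 79):
  G = 79
  Z = -25 − 4·79 = -341
Z: -605 − (-341) = -264

-264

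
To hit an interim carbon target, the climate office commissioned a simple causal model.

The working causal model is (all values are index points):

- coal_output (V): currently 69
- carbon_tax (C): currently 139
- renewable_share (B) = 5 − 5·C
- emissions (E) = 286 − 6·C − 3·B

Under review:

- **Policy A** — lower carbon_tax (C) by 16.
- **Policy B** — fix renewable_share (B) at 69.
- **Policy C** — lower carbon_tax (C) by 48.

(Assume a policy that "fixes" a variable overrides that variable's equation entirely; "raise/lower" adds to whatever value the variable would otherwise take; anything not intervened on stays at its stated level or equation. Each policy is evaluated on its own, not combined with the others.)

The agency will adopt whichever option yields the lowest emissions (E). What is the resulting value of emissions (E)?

-755

Policy A (C − 16):
  C = 139 − 16 = 123
  B = 5 − 5·123 = -610
  E = 286 − 6·123 − 3·(-610) = 1378
Policy B (B := 69):
  C = 139
  B = 69
  E = 286 − 6·139 − 3·69 = -755
Policy C (C − 48):
  C = 139 − 48 = 91
  B = 5 − 5·91 = -450
  E = 286 − 6·91 − 3·(-450) = 1090
Comparing — Policy A: E=1378, Policy B: E=-755, Policy C: E=1090. Lowest is -755 (Policy B).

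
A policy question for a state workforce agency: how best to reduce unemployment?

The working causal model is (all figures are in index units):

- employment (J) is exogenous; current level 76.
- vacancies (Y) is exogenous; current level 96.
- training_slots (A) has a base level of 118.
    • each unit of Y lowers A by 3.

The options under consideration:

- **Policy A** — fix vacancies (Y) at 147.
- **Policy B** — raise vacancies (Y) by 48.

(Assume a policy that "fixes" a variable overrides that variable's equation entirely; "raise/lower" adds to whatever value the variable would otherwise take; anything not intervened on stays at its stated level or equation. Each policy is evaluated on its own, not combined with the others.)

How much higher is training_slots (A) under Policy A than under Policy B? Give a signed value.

Policy A (Y := 147):
  Y = 147
  A = 118 − 3·147 = -323
Policy B (Y + 48):
  Y = 96 + 48 = 144
  A = 118 − 3·144 = -314
A: -323 − (-314) = -9

-9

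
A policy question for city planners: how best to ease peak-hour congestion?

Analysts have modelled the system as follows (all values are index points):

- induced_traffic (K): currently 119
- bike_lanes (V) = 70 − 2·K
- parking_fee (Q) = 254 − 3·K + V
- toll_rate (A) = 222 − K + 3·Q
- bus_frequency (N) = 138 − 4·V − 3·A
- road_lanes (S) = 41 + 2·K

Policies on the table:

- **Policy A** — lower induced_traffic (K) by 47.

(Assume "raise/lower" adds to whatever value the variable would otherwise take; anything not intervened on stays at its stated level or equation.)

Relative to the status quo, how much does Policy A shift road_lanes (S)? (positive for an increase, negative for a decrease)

-94

Baseline:
  K = 119
  S = 41 + 2·119 = 279
Policy A (K − 47):
  K = 119 − 47 = 72
  S = 41 + 2·72 = 185
Change in S: 185 − 279 = -94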